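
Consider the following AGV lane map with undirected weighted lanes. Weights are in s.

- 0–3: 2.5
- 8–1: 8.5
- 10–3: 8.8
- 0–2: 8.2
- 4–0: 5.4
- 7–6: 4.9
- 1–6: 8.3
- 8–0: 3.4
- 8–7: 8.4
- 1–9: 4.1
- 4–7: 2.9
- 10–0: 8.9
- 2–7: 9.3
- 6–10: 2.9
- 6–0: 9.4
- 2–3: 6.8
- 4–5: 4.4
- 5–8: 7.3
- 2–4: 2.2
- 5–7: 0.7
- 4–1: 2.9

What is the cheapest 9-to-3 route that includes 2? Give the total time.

Shortest 9→2: 9–1–4–2 = 9.2
Shortest 2→3: 2–3 = 6.8
Total via 2: 9.2 + 6.8 = 16 s.

16 s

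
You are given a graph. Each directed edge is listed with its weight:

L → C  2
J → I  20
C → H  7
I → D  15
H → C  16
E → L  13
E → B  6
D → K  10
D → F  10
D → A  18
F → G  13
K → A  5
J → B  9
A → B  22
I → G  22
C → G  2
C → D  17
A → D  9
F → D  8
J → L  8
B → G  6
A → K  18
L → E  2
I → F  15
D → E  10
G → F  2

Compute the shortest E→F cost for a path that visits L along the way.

19

Shortest E→L: E–L = 13
Best L to F: L–C–G–F costing 6
Total via L: 13 + 6 = 19.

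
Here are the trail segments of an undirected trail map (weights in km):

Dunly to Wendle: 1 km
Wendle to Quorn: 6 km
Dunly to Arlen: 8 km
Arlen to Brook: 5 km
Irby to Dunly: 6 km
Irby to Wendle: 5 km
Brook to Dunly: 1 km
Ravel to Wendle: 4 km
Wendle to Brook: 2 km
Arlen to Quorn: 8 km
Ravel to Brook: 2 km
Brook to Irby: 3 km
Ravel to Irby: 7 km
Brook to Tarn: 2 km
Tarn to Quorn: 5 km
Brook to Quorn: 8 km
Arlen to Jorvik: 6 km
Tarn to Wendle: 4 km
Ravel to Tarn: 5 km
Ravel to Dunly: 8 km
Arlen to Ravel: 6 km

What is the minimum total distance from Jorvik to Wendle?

13 km

Settle nodes by increasing distance from Jorvik:
Jorvik: 0
Arlen: 6  (via Jorvik)
Brook: 11  (via Arlen)
Dunly: 12  (via Brook)
Ravel: 12  (via Arlen)
Wendle: 13  (via Brook)
Shortest route: Jorvik–Arlen–Brook–Wendle = 13 km.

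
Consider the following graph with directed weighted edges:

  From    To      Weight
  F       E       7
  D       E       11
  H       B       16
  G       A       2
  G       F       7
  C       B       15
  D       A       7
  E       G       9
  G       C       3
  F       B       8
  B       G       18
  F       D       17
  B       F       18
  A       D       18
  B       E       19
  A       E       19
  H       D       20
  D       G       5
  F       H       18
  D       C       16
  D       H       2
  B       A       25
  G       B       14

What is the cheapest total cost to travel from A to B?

36

Compare a few routes:
A–D–G–F–B: 18+5+7+8 = 38
A–D–G–B: 18+5+14 = 37
A–D–H–B: 18+2+16 = 36
A–D–G–C–B: 18+5+3+15 = 41
The minimum is 36 via A–D–H–B.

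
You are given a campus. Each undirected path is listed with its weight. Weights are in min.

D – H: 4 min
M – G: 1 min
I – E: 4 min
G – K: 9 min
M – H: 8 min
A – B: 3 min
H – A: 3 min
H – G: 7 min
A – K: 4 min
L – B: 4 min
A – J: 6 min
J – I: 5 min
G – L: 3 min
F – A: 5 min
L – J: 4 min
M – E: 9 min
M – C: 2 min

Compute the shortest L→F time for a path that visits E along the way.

Shortest L→E: L–G–M–E = 13
Best E to F: E–I–J–A–F costing 20
Total via E: 13 + 20 = 33 min.

33 min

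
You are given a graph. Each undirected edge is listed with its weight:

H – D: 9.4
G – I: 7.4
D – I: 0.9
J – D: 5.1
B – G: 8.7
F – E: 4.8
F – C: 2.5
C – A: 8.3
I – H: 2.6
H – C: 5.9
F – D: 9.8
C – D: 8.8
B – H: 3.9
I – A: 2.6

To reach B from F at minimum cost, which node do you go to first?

Candidate routes:
F → D → I → H → B: 9.8+0.9+2.6+3.9 = 17.2
F → C → H → B: 2.5+5.9+3.9 = 12.3
Cheapest is F → C → H → B at 12.3.
So from F the first move is to C.

C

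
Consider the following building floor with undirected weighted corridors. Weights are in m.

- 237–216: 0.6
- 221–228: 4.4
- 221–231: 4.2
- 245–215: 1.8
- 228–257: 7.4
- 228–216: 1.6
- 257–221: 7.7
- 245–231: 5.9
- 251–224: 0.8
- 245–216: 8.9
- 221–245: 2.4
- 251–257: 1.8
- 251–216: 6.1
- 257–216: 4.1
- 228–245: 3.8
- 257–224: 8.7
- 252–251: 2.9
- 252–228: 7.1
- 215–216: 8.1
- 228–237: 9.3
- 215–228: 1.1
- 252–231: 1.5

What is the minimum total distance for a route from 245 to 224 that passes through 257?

11.2 m

Shortest 245→257: 245 → 215 → 228 → 216 → 257 = 8.6
Best 257 to 224: 257 → 251 → 224 costing 2.6
Total via 257: 8.6 + 2.6 = 11.2 m.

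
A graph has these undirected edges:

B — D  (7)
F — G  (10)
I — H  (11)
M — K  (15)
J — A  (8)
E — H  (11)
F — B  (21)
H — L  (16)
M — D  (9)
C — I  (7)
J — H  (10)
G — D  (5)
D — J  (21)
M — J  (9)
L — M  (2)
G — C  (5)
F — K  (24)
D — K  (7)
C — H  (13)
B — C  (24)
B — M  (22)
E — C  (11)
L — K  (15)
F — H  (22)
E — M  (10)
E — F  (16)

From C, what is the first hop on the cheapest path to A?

H

Enumerating some paths:
C - H - J - A: 13+10+8 = 31
C - I - H - J - A: 7+11+10+8 = 36
Cheapest is C - H - J - A at 31.
So from C the first move is to H.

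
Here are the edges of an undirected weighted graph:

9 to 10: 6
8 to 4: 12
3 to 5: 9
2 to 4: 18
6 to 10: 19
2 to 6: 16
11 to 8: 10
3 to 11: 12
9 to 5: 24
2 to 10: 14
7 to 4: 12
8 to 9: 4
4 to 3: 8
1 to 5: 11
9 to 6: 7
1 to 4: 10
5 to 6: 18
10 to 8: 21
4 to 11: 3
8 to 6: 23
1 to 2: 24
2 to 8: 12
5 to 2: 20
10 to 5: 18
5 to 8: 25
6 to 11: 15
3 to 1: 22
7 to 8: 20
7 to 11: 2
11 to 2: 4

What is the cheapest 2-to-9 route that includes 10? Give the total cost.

Shortest 2→10: 2–10 = 14
Best 10 to 9: 10–9 costing 6
Total via 10: 14 + 6 = 20.

20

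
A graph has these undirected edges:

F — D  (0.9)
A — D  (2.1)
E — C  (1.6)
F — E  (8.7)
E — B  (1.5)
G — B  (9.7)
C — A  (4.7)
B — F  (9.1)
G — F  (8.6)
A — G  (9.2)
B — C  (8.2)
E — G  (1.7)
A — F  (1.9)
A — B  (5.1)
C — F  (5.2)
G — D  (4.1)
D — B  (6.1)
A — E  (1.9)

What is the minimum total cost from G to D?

Candidate routes:
G → D: 4.1 = 4.1
G → E → A → D: 1.7+1.9+2.1 = 5.7
G → E → B → D: 1.7+1.5+6.1 = 9.3
G → E → A → F → D: 1.7+1.9+1.9+0.9 = 6.4
Cheapest is G → D at 4.1.

4.1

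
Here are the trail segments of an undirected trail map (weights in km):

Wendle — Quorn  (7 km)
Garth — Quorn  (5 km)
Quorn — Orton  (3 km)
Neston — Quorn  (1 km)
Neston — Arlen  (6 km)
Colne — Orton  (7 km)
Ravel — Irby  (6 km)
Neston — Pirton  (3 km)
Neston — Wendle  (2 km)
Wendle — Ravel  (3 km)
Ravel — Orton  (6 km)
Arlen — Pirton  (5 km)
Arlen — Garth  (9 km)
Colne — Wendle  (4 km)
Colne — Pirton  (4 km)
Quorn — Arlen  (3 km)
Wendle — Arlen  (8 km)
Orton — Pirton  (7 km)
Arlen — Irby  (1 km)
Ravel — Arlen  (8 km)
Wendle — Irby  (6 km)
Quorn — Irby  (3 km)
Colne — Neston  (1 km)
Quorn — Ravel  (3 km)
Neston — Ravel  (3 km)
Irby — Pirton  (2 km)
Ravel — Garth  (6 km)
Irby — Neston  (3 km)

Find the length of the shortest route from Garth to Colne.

7 km

Running Dijkstra from Garth:
Garth: 0
Quorn: 5  (via Garth)
Ravel: 6  (via Garth)
Neston: 6  (via Quorn)
Colne: 7  (via Neston)
Shortest route: Garth → Quorn → Neston → Colne = 7 km.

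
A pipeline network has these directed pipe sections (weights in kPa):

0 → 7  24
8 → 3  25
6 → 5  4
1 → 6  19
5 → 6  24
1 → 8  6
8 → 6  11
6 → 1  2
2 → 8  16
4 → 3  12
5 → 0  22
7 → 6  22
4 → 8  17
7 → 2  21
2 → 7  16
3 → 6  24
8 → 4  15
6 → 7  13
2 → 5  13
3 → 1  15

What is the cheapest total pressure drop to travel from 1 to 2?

51 kPa

Running Dijkstra from 1:
1: 0
8: 6  (via 1)
6: 17  (via 8)
4: 21  (via 8)
5: 21  (via 6)
7: 30  (via 6)
3: 31  (via 8)
0: 43  (via 5)
2: 51  (via 7)
Shortest route: 1–8–6–7–2 = 51 kPa.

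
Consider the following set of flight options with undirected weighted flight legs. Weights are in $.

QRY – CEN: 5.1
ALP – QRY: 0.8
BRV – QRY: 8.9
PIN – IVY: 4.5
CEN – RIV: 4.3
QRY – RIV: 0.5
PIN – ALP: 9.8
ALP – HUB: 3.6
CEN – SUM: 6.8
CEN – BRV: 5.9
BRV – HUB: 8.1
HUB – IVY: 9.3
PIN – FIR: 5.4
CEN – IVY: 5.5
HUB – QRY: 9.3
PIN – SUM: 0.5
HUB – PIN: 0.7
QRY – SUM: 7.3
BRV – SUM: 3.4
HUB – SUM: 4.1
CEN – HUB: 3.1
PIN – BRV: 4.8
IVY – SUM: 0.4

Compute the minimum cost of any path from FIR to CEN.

$9.2

Candidate routes:
FIR–PIN–HUB–CEN: 5.4+0.7+3.1 = 9.2
FIR–PIN–SUM–IVY–CEN: 5.4+0.5+0.4+5.5 = 11.8
FIR–PIN–SUM–CEN: 5.4+0.5+6.8 = 12.7
Cheapest is FIR–PIN–HUB–CEN at $9.2.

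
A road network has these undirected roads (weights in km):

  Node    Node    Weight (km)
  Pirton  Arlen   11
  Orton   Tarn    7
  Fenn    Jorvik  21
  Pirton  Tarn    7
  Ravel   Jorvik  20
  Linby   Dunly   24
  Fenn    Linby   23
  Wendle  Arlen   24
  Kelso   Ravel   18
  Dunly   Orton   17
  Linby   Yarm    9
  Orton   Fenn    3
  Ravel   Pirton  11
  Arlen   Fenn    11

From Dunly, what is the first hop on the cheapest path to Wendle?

Enumerating some paths:
Dunly → Orton → Tarn → Pirton → Arlen → Wendle: 17+7+7+11+24 = 66
Dunly → Linby → Fenn → Arlen → Wendle: 24+23+11+24 = 82
Dunly → Orton → Fenn → Arlen → Wendle: 17+3+11+24 = 55
Dunly → Linby → Fenn → Orton → Tarn → Pirton → Arlen → Wendle: 24+23+3+7+7+11+24 = 99
The minimum is 55 km via Dunly → Orton → Fenn → Arlen → Wendle.
So from Dunly the first move is to Orton.

Orton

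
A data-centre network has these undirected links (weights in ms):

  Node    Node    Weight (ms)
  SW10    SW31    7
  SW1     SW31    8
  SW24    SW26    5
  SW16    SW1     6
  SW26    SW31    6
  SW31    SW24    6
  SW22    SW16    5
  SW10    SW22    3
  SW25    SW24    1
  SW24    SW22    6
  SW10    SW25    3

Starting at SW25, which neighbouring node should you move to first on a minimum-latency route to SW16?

Candidate routes:
SW25–SW24–SW31–SW1–SW16: 1+6+8+6 = 21
SW25–SW24–SW22–SW16: 1+6+5 = 12
SW25–SW10–SW22–SW16: 3+3+5 = 11
SW25–SW24–SW31–SW10–SW22–SW16: 1+6+7+3+5 = 22
The minimum is 11 ms via SW25–SW10–SW22–SW16.
So from SW25 the first move is to SW10.

SW10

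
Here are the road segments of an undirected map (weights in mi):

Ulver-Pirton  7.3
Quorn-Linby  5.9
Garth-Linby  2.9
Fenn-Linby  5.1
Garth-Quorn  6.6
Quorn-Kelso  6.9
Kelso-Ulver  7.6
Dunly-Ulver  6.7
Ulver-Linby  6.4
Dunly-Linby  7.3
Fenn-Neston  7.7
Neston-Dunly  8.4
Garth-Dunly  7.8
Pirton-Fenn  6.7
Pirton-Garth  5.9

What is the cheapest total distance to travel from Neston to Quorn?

18.7 mi

Settle nodes by increasing distance from Neston:
Neston: 0
Fenn: 7.7  (via Neston)
Dunly: 8.4  (via Neston)
Linby: 12.8  (via Fenn)
Pirton: 14.4  (via Fenn)
Ulver: 15.1  (via Dunly)
Garth: 15.7  (via Linby)
Quorn: 18.7  (via Linby)
Shortest route: Neston → Fenn → Linby → Quorn = 18.7 mi.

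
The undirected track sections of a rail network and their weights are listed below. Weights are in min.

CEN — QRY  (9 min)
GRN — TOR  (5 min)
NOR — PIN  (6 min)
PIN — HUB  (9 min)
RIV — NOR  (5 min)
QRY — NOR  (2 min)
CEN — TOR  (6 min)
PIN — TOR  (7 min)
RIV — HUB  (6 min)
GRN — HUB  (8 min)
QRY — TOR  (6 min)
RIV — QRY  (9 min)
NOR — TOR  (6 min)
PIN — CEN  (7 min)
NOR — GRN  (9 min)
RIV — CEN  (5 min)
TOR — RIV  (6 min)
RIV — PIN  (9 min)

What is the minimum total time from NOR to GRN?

Candidate routes:
NOR → GRN: 9 = 9
NOR → QRY → TOR → GRN: 2+6+5 = 13
NOR → TOR → GRN: 6+5 = 11
Cheapest is NOR → GRN at 9 min.

9 min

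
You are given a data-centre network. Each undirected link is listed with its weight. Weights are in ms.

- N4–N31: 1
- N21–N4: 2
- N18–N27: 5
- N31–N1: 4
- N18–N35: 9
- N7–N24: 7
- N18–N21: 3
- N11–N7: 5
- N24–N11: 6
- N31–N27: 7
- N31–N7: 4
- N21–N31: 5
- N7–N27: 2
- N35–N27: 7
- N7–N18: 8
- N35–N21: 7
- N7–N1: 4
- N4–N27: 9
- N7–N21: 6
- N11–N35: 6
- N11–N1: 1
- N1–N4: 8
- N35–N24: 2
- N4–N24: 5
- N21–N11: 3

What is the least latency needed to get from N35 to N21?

Shortest distances from N35:
N35: 0
N24: 2  (via N35)
N11: 6  (via N35)
N1: 7  (via N11)
N21: 7  (via N35)
Shortest route: N35 → N21 = 7 ms.

7 ms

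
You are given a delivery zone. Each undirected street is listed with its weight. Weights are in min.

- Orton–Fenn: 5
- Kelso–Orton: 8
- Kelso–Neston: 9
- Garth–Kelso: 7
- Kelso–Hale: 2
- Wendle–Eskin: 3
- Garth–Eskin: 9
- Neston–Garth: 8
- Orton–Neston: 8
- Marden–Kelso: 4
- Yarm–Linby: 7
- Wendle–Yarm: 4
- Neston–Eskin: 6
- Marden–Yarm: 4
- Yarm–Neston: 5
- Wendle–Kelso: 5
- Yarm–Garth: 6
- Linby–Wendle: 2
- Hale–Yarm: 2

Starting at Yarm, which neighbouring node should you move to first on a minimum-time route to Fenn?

Candidate routes:
Yarm–Wendle–Kelso–Orton–Fenn: 4+5+8+5 = 22
Yarm–Marden–Kelso–Orton–Fenn: 4+4+8+5 = 21
Yarm–Neston–Orton–Fenn: 5+8+5 = 18
Yarm–Hale–Kelso–Orton–Fenn: 2+2+8+5 = 17
Cheapest is Yarm–Hale–Kelso–Orton–Fenn at 17 min.
So from Yarm the first move is to Hale.

Hale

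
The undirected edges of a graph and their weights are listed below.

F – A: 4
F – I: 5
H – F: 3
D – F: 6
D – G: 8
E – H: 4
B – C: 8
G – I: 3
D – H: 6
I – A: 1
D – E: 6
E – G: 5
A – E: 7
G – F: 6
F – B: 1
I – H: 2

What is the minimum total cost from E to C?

16

Shortest distances from E:
E: 0
H: 4  (via E)
G: 5  (via E)
D: 6  (via E)
I: 6  (via H)
A: 7  (via E)
F: 7  (via H)
B: 8  (via F)
C: 16  (via B)
Shortest route: E–H–F–B–C = 16.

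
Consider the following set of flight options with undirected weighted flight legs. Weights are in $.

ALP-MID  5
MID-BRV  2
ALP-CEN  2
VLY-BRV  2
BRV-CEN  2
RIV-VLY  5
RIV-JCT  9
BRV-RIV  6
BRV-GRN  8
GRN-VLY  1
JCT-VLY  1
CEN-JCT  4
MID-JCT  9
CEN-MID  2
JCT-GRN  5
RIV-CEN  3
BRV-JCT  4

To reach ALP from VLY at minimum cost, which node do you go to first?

Candidate routes:
VLY → JCT → CEN → ALP: 1+4+2 = 7
VLY → BRV → CEN → ALP: 2+2+2 = 6
VLY → BRV → MID → CEN → ALP: 2+2+2+2 = 8
Cheapest is VLY → BRV → CEN → ALP at $6.
So from VLY the first move is to BRV.

BRV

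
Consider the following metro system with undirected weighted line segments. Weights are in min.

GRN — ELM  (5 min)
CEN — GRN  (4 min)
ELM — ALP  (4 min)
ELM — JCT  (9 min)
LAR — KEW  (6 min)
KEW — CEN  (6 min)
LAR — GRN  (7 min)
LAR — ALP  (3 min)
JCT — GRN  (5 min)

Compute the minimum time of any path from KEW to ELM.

Running Dijkstra from KEW:
KEW: 0
LAR: 6  (via KEW)
CEN: 6  (via KEW)
ALP: 9  (via LAR)
GRN: 10  (via CEN)
ELM: 13  (via ALP)
Shortest route: KEW–LAR–ALP–ELM = 13 min.

13 min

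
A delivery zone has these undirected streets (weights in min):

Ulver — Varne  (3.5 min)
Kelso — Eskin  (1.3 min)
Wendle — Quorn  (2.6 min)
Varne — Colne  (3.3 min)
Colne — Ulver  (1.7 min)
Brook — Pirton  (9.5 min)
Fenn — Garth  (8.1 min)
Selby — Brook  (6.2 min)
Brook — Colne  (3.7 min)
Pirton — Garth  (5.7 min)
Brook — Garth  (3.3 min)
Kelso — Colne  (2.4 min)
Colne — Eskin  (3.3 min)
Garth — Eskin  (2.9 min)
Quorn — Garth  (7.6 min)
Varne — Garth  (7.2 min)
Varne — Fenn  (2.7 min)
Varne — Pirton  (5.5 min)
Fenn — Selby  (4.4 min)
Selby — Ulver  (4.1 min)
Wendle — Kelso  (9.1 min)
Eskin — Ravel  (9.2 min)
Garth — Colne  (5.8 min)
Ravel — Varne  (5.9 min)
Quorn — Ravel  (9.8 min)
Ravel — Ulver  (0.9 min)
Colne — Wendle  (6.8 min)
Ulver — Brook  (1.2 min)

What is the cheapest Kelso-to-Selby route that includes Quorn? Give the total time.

26.5 min

Best Kelso to Quorn: Kelso → Wendle → Quorn costing 11.7
Shortest Quorn→Selby: Quorn → Ravel → Ulver → Selby = 14.8
Total via Quorn: 11.7 + 14.8 = 26.5 min.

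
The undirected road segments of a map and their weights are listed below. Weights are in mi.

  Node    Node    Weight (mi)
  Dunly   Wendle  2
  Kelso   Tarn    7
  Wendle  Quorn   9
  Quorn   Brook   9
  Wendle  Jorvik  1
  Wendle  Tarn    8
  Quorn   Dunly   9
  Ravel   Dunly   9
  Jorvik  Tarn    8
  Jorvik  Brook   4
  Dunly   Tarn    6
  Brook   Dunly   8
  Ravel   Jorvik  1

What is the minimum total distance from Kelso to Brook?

19 mi

Enumerating some paths:
Kelso–Tarn–Jorvik–Brook: 7+8+4 = 19
Kelso–Tarn–Wendle–Jorvik–Brook: 7+8+1+4 = 20
Kelso–Tarn–Dunly–Wendle–Jorvik–Brook: 7+6+2+1+4 = 20
Cheapest is Kelso–Tarn–Jorvik–Brook at 19 mi.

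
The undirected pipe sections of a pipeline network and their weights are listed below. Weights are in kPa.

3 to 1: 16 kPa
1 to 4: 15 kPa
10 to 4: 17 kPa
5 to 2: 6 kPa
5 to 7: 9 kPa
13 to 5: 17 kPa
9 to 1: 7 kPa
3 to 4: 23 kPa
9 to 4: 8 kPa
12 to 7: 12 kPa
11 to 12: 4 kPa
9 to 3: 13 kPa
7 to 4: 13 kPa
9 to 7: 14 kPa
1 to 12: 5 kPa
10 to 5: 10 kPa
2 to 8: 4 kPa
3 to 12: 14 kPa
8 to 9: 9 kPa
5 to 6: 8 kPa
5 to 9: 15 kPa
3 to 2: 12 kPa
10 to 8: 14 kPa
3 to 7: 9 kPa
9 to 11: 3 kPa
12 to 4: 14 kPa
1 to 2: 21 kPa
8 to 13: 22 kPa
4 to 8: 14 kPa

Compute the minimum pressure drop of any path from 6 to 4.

Running Dijkstra from 6:
6: 0
5: 8  (via 6)
2: 14  (via 5)
7: 17  (via 5)
8: 18  (via 2)
10: 18  (via 5)
9: 23  (via 5)
13: 25  (via 5)
3: 26  (via 2)
11: 26  (via 9)
12: 29  (via 7)
1: 30  (via 9)
4: 30  (via 7)
Shortest route: 6 → 5 → 7 → 4 = 30 kPa.

30 kPa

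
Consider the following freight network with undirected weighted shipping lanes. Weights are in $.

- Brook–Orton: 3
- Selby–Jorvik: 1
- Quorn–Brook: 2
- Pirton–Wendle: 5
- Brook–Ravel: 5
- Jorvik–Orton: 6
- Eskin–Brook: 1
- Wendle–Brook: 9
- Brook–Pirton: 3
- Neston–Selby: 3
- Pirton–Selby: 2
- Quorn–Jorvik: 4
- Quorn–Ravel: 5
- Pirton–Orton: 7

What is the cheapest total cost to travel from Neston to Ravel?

Running Dijkstra from Neston:
Neston: 0
Selby: 3  (via Neston)
Jorvik: 4  (via Selby)
Pirton: 5  (via Selby)
Quorn: 8  (via Jorvik)
Brook: 8  (via Pirton)
Eskin: 9  (via Brook)
Orton: 10  (via Jorvik)
Wendle: 10  (via Pirton)
Ravel: 13  (via Quorn)
Shortest route: Neston → Selby → Jorvik → Quorn → Ravel = $13.

$13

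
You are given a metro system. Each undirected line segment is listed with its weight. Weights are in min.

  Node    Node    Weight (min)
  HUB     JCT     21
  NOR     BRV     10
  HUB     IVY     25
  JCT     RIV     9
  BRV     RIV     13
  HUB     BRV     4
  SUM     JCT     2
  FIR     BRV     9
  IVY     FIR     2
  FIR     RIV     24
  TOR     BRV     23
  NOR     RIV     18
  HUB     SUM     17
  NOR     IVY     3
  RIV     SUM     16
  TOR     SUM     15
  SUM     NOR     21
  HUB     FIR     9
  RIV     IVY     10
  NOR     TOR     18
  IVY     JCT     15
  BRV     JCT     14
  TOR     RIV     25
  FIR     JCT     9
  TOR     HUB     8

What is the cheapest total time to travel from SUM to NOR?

16 min

Running Dijkstra from SUM:
SUM: 0
JCT: 2  (via SUM)
FIR: 11  (via JCT)
RIV: 11  (via JCT)
IVY: 13  (via FIR)
TOR: 15  (via SUM)
NOR: 16  (via IVY)
Shortest route: SUM–JCT–FIR–IVY–NOR = 16 min.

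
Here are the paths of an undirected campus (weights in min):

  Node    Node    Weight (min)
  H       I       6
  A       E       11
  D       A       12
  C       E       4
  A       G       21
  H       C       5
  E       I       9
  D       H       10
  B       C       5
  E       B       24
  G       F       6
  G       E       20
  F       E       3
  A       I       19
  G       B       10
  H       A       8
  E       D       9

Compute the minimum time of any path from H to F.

12 min

Settle nodes by increasing distance from H:
H: 0
C: 5  (via H)
I: 6  (via H)
A: 8  (via H)
E: 9  (via C)
B: 10  (via C)
D: 10  (via H)
F: 12  (via E)
Shortest route: H–C–E–F = 12 min.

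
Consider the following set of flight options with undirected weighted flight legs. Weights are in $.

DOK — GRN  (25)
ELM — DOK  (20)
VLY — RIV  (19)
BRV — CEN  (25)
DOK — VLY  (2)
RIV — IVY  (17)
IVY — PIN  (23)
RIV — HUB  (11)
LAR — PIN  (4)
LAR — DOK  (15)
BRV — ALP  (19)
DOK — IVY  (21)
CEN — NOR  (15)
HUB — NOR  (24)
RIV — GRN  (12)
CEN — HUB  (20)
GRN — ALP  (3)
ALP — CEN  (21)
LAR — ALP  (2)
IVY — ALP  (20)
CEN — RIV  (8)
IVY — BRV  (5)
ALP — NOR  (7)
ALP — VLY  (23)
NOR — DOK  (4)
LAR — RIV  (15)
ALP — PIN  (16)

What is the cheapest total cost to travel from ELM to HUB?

$48

Shortest distances from ELM:
ELM: 0
DOK: 20  (via ELM)
VLY: 22  (via DOK)
NOR: 24  (via DOK)
ALP: 31  (via NOR)
LAR: 33  (via ALP)
GRN: 34  (via ALP)
PIN: 37  (via LAR)
CEN: 39  (via NOR)
RIV: 41  (via VLY)
IVY: 41  (via DOK)
BRV: 46  (via IVY)
HUB: 48  (via NOR)
Shortest route: ELM–DOK–NOR–HUB = $48.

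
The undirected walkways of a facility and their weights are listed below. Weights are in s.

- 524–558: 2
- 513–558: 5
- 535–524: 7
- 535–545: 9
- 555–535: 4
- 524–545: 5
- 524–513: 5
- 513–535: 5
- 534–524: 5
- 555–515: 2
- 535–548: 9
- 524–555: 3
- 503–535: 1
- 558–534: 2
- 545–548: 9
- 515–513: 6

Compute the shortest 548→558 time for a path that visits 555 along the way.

18 s

Shortest 548→555: 548–535–555 = 13
Best 555 to 558: 555–524–558 costing 5
Total via 555: 13 + 5 = 18 s.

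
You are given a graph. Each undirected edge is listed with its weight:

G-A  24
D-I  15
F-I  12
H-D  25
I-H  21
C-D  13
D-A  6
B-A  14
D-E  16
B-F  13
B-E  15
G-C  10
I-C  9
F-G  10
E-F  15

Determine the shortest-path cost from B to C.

33

Candidate routes:
B - A - D - C: 14+6+13 = 33
B - A - D - I - C: 14+6+15+9 = 44
B - F - I - C: 13+12+9 = 34
B - E - D - C: 15+16+13 = 44
Cheapest is B - A - D - C at 33.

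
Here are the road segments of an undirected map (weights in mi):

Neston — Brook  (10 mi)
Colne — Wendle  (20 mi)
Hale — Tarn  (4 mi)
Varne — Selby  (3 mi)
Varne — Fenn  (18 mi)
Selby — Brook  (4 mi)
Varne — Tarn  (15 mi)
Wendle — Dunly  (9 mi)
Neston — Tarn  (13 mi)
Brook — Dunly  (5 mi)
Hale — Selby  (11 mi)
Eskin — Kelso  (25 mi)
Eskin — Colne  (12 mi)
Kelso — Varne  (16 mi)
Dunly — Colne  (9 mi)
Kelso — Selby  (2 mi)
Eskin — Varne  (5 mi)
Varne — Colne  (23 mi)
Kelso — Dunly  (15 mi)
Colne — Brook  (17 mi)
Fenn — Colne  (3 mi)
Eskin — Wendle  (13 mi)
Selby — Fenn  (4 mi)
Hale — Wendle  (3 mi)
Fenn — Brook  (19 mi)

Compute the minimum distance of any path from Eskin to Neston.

22 mi

Compare a few routes:
Eskin → Wendle → Hale → Tarn → Neston: 13+3+4+13 = 33
Eskin → Varne → Tarn → Neston: 5+15+13 = 33
Eskin → Varne → Selby → Brook → Neston: 5+3+4+10 = 22
Eskin → Colne → Fenn → Selby → Brook → Neston: 12+3+4+4+10 = 33
The minimum is 22 mi via Eskin → Varne → Selby → Brook → Neston.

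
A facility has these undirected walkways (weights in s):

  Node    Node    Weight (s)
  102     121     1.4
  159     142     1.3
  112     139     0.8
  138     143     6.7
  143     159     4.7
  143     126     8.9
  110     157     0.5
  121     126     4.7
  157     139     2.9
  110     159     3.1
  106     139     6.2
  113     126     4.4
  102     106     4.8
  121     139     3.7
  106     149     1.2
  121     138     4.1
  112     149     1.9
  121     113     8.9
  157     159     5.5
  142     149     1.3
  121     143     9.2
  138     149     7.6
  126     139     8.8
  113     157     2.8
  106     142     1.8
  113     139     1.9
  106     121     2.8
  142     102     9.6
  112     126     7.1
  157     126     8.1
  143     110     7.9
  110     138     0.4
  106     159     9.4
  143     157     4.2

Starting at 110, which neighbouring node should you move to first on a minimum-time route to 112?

Compare a few routes:
110 - 138 - 121 - 139 - 112: 0.4+4.1+3.7+0.8 = 9
110 - 159 - 142 - 149 - 112: 3.1+1.3+1.3+1.9 = 7.6
110 - 157 - 139 - 112: 0.5+2.9+0.8 = 4.2
110 - 157 - 113 - 139 - 112: 0.5+2.8+1.9+0.8 = 6
Cheapest is 110 - 157 - 139 - 112 at 4.2 s.
So from 110 the first move is to 157.

157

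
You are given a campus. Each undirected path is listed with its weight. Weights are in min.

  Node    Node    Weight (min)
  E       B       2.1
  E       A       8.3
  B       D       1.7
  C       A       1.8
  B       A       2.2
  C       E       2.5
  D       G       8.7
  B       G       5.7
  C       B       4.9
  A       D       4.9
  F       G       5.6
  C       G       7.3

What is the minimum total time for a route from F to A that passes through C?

Shortest F→C: F → G → C = 12.9
Shortest C→A: C → A = 1.8
Total via C: 12.9 + 1.8 = 14.7 min.

14.7 min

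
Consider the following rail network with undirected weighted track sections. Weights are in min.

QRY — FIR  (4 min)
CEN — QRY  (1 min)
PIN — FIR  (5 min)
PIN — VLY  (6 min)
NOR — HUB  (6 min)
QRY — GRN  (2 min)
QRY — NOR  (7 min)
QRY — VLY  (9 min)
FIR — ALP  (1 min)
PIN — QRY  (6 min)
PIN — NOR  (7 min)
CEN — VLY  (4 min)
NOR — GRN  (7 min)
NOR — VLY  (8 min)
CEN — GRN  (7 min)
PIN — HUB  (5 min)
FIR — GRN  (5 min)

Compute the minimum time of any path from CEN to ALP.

6 min

Running Dijkstra from CEN:
CEN: 0
QRY: 1  (via CEN)
GRN: 3  (via QRY)
VLY: 4  (via CEN)
FIR: 5  (via QRY)
ALP: 6  (via FIR)
Shortest route: CEN → QRY → FIR → ALP = 6 min.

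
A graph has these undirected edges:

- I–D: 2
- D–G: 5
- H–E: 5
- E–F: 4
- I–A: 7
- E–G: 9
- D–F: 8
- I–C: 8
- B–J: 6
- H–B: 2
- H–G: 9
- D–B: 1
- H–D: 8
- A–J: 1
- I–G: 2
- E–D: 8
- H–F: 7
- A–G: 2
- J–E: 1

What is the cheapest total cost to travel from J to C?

13

Enumerating some paths:
J - A - I - C: 1+7+8 = 16
J - A - G - I - C: 1+2+2+8 = 13
J - B - D - I - C: 6+1+2+8 = 17
J - A - G - D - I - C: 1+2+5+2+8 = 18
Cheapest is J - A - G - I - C at 13.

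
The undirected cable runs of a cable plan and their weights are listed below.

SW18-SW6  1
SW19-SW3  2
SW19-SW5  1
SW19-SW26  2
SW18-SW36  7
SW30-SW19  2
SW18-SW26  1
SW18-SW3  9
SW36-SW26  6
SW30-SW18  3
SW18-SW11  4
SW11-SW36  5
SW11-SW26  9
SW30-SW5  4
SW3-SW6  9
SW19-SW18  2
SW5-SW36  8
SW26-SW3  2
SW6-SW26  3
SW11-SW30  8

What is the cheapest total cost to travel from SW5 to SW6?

Shortest distances from SW5:
SW5: 0
SW19: 1  (via SW5)
SW18: 3  (via SW19)
SW30: 3  (via SW19)
SW26: 3  (via SW19)
SW3: 3  (via SW19)
SW6: 4  (via SW18)
Shortest route: SW5 → SW19 → SW18 → SW6 = 4.

4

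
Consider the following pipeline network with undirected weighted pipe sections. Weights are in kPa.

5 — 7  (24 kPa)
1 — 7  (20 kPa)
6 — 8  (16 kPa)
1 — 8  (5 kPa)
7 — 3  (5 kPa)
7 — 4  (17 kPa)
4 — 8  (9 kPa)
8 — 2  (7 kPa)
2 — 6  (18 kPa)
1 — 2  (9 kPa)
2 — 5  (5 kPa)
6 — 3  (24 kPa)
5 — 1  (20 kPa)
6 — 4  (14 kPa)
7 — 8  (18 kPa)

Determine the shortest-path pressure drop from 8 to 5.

Compare a few routes:
8–2–5: 7+5 = 12
8–1–2–5: 5+9+5 = 19
Cheapest is 8–2–5 at 12 kPa.

12 kPa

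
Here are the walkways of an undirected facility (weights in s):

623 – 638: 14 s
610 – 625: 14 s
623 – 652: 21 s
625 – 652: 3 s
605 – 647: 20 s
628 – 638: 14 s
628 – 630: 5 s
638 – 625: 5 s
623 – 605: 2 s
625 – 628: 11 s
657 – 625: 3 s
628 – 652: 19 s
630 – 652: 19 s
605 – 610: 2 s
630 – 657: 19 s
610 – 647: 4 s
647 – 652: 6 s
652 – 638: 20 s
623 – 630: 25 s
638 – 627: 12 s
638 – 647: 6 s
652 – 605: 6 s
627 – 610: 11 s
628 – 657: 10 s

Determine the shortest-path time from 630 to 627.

31 s

Enumerating some paths:
630–628–625–638–627: 5+11+5+12 = 33
630–652–605–610–627: 19+6+2+11 = 38
630–628–657–625–638–627: 5+10+3+5+12 = 35
630–628–638–627: 5+14+12 = 31
Cheapest is 630–628–638–627 at 31 s.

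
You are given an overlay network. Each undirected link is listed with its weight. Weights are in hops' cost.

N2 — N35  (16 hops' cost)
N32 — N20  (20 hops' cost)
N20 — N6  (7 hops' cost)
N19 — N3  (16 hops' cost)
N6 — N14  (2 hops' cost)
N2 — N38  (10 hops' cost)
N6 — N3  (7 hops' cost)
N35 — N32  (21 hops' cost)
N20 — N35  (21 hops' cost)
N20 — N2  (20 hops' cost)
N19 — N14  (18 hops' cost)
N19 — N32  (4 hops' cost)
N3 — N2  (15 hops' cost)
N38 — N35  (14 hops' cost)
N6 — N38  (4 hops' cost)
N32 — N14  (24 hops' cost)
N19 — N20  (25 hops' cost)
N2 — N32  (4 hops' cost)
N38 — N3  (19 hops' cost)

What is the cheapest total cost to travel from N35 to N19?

Candidate routes:
N35–N32–N19: 21+4 = 25
N35–N38–N2–N32–N19: 14+10+4+4 = 32
N35–N2–N32–N19: 16+4+4 = 24
The minimum is 24 hops' cost via N35–N2–N32–N19.

24 hops' cost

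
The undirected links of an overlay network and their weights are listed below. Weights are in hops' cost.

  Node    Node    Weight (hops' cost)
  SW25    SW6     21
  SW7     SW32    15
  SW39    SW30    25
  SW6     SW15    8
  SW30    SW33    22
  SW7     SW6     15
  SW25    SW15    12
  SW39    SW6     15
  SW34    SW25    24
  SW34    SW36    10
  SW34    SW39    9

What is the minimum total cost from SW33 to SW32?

92 hops' cost

Enumerating some paths:
SW33–SW30–SW39–SW6–SW7–SW32: 22+25+15+15+15 = 92
SW33–SW30–SW39–SW34–SW25–SW15–SW6–SW7–SW32: 22+25+9+24+12+8+15+15 = 130
The minimum is 92 hops' cost via SW33–SW30–SW39–SW6–SW7–SW32.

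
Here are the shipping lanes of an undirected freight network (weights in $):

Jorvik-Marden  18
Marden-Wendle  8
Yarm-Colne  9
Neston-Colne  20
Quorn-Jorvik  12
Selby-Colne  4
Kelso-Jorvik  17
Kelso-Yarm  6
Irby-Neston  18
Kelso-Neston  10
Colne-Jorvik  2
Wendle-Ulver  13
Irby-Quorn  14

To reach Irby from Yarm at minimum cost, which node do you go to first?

Candidate routes:
Yarm - Colne - Jorvik - Quorn - Irby: 9+2+12+14 = 37
Yarm - Colne - Neston - Irby: 9+20+18 = 47
Yarm - Kelso - Jorvik - Quorn - Irby: 6+17+12+14 = 49
Yarm - Kelso - Neston - Irby: 6+10+18 = 34
Cheapest is Yarm - Kelso - Neston - Irby at $34.
So from Yarm the first move is to Kelso.

Kelso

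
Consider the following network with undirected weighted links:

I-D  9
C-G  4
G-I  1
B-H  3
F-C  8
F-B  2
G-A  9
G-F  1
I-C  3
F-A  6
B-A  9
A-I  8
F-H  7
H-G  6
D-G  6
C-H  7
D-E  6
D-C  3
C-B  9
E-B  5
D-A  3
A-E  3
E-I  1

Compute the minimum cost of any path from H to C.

7

Candidate routes:
H–C: 7 = 7
H–G–I–C: 6+1+3 = 10
H–B–F–G–I–C: 3+2+1+1+3 = 10
H–B–F–G–C: 3+2+1+4 = 10
The minimum is 7 via H–C.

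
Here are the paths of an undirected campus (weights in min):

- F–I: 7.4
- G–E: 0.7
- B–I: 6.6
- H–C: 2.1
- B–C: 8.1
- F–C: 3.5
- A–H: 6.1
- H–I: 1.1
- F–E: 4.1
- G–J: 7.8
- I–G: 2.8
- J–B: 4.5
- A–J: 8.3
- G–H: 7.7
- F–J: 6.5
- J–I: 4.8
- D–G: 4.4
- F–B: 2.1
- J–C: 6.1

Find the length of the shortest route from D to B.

Shortest distances from D:
D: 0
G: 4.4  (via D)
E: 5.1  (via G)
I: 7.2  (via G)
H: 8.3  (via I)
F: 9.2  (via E)
C: 10.4  (via H)
B: 11.3  (via F)
Shortest route: D → G → E → F → B = 11.3 min.

11.3 min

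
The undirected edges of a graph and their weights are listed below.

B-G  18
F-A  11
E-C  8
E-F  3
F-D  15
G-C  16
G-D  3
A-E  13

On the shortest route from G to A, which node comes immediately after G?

D

Candidate routes:
G - D - F - A: 3+15+11 = 29
G - C - E - A: 16+8+13 = 37
G - C - E - F - A: 16+8+3+11 = 38
G - D - F - E - A: 3+15+3+13 = 34
Cheapest is G - D - F - A at 29.
So from G the first move is to D.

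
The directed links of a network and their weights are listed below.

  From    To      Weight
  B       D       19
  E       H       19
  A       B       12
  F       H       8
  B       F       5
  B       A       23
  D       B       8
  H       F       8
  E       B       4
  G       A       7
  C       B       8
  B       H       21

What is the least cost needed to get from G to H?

Settle nodes by increasing distance from G:
G: 0
A: 7  (via G)
B: 19  (via A)
F: 24  (via B)
H: 32  (via F)
Shortest route: G–A–B–F–H = 32.

32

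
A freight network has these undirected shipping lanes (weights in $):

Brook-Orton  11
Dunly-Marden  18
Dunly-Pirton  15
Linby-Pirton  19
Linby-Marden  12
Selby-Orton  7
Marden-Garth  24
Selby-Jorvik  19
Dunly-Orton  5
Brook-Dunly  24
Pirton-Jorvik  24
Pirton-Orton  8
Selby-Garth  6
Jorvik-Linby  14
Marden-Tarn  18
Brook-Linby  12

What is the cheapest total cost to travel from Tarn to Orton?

$41

Compare a few routes:
Tarn–Marden–Linby–Brook–Orton: 18+12+12+11 = 53
Tarn–Marden–Garth–Selby–Orton: 18+24+6+7 = 55
Tarn–Marden–Dunly–Orton: 18+18+5 = 41
The minimum is $41 via Tarn–Marden–Dunly–Orton.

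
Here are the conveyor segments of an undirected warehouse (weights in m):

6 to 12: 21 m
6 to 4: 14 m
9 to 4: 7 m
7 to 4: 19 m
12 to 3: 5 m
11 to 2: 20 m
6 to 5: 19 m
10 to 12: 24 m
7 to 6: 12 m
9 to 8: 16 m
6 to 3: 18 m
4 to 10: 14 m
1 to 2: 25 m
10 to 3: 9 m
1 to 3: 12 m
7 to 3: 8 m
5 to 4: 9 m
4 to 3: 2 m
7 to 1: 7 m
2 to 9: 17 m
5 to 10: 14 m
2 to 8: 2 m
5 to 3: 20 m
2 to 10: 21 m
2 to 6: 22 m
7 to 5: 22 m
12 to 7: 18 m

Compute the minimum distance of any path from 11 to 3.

46 m

Compare a few routes:
11 → 2 → 8 → 9 → 4 → 3: 20+2+16+7+2 = 47
11 → 2 → 10 → 3: 20+21+9 = 50
11 → 2 → 9 → 4 → 3: 20+17+7+2 = 46
11 → 2 → 1 → 3: 20+25+12 = 57
Cheapest is 11 → 2 → 9 → 4 → 3 at 46 m.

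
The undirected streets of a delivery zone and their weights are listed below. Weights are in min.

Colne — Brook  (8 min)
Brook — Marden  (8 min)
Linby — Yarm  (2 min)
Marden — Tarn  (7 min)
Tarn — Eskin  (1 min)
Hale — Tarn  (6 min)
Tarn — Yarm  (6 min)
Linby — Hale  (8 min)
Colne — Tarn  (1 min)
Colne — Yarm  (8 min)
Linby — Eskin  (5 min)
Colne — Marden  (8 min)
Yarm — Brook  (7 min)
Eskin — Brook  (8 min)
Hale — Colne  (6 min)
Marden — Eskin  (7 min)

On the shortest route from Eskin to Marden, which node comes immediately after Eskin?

Compare a few routes:
Eskin → Tarn → Colne → Marden: 1+1+8 = 10
Eskin → Marden: 7 = 7
Eskin → Tarn → Marden: 1+7 = 8
Eskin → Brook → Marden: 8+8 = 16
Cheapest is Eskin → Marden at 7 min.
So from Eskin the first move is to Marden.

Marden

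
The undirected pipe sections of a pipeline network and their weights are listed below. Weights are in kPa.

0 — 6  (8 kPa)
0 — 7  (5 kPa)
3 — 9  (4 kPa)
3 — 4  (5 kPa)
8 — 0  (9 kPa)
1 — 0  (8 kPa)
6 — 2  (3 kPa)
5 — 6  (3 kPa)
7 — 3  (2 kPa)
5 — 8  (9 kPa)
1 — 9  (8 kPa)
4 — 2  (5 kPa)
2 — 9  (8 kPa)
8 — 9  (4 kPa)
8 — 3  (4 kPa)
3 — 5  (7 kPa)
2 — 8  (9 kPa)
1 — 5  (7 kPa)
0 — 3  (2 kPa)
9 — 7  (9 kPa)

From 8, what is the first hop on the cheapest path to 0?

Candidate routes:
8 → 0: 9 = 9
8 → 9 → 3 → 0: 4+4+2 = 10
8 → 3 → 7 → 0: 4+2+5 = 11
8 → 3 → 0: 4+2 = 6
The minimum is 6 kPa via 8 → 3 → 0.
So from 8 the first move is to 3.

3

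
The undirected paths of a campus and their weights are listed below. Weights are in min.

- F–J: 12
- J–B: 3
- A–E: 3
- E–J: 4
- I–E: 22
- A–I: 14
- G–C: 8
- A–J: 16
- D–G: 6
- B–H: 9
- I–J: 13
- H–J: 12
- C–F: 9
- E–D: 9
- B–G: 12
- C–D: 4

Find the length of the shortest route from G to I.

Shortest distances from G:
G: 0
D: 6  (via G)
C: 8  (via G)
B: 12  (via G)
E: 15  (via D)
J: 15  (via B)
F: 17  (via C)
A: 18  (via E)
H: 21  (via B)
I: 28  (via J)
Shortest route: G → B → J → I = 28 min.

28 min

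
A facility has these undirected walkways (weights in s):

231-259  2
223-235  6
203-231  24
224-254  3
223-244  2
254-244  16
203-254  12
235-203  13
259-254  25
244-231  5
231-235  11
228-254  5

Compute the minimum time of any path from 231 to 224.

Running Dijkstra from 231:
231: 0
259: 2  (via 231)
244: 5  (via 231)
223: 7  (via 244)
235: 11  (via 231)
254: 21  (via 244)
203: 24  (via 231)
224: 24  (via 254)
Shortest route: 231–244–254–224 = 24 s.

24 s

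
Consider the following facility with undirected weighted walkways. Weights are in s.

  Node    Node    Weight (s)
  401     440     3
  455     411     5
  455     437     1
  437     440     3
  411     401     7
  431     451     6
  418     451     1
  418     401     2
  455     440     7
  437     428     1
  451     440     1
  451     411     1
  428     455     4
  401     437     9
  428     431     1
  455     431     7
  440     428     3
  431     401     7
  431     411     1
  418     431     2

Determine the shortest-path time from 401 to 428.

Enumerating some paths:
401 - 418 - 451 - 411 - 431 - 428: 2+1+1+1+1 = 6
401 - 418 - 431 - 428: 2+2+1 = 5
401 - 440 - 428: 3+3 = 6
Cheapest is 401 - 418 - 431 - 428 at 5 s.

5 s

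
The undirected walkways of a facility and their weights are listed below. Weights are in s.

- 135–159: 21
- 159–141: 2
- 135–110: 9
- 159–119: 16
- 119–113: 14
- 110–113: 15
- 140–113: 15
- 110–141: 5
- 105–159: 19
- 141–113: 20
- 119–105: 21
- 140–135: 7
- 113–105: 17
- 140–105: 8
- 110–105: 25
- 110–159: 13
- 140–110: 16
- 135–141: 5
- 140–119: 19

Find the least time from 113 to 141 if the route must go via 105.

Best 113 to 105: 113 → 105 costing 17
Best 105 to 141: 105 → 140 → 135 → 141 costing 20
Total via 105: 17 + 20 = 37 s.

37 s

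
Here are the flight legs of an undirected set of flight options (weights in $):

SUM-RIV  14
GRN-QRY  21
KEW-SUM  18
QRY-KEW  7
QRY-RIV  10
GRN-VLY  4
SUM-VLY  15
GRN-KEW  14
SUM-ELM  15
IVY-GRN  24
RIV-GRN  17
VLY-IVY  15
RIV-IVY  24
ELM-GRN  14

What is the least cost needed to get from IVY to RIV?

Candidate routes:
IVY–VLY–GRN–RIV: 15+4+17 = 36
IVY–RIV: 24 = 24
The minimum is $24 via IVY–RIV.

$24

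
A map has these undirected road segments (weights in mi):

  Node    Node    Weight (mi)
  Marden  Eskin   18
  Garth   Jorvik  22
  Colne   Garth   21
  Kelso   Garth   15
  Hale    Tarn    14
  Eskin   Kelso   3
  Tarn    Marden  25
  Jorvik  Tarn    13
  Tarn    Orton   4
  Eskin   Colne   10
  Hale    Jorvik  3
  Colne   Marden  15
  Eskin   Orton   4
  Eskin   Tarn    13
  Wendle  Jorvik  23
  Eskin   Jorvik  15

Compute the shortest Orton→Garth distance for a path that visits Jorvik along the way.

Shortest Orton→Jorvik: Orton–Tarn–Jorvik = 17
Shortest Jorvik→Garth: Jorvik–Garth = 22
Total via Jorvik: 17 + 22 = 39 mi.

39 mi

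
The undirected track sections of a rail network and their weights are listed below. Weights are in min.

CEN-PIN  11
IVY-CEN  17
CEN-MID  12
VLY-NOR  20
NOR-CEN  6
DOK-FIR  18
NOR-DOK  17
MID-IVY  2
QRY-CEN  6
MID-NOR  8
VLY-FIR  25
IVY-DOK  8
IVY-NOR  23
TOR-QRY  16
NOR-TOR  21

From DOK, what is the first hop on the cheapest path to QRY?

IVY

Enumerating some paths:
DOK–NOR–CEN–QRY: 17+6+6 = 29
DOK–IVY–MID–CEN–QRY: 8+2+12+6 = 28
DOK–IVY–MID–NOR–CEN–QRY: 8+2+8+6+6 = 30
Cheapest is DOK–IVY–MID–CEN–QRY at 28 min.
So from DOK the first move is to IVY.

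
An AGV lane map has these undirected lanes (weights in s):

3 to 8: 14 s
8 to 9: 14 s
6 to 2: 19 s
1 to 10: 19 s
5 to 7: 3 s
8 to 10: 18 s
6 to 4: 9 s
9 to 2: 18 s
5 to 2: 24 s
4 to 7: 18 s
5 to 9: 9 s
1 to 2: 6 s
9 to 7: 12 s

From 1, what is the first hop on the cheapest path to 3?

10

Candidate routes:
1 → 2 → 9 → 8 → 3: 6+18+14+14 = 52
1 → 10 → 8 → 3: 19+18+14 = 51
Cheapest is 1 → 10 → 8 → 3 at 51 s.
So from 1 the first move is to 10.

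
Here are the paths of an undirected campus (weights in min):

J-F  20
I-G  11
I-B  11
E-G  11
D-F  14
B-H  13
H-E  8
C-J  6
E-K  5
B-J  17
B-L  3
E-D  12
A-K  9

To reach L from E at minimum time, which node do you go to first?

Enumerating some paths:
E–H–B–L: 8+13+3 = 24
E–G–I–B–L: 11+11+11+3 = 36
The minimum is 24 min via E–H–B–L.
So from E the first move is to H.

H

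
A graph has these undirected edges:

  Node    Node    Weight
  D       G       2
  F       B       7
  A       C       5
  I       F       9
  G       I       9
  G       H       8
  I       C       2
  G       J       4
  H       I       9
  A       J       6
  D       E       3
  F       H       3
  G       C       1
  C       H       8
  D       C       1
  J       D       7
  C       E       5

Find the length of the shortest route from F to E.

15

Settle nodes by increasing distance from F:
F: 0
H: 3  (via F)
B: 7  (via F)
I: 9  (via F)
C: 11  (via H)
G: 11  (via H)
D: 12  (via C)
E: 15  (via D)
Shortest route: F–H–C–D–E = 15.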